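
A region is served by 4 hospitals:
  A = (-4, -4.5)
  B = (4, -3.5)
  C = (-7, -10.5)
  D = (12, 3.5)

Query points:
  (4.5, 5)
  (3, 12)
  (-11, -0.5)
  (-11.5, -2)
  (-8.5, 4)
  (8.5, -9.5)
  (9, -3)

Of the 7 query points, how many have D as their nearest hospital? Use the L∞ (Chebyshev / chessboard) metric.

2

(4.5, 5) — d to each: A:9.5, B:8.5, C:15.5, D:7.5 → nearest is D
(3, 12) — d to each: A:16.5, B:15.5, C:22.5, D:9 → nearest is D
(-11, -0.5) — d to each: A:7, B:15, C:10, D:23 → nearest is A
(-11.5, -2) — d to each: A:7.5, B:15.5, C:8.5, D:23.5 → nearest is A
(-8.5, 4) — d to each: A:8.5, B:12.5, C:14.5, D:20.5 → nearest is A
(8.5, -9.5) — d to each: A:12.5, B:6, C:15.5, D:13 → nearest is B
(9, -3) — d to each: A:13, B:5, C:16, D:6.5 → nearest is B
2 of the 7 points have D as nearest.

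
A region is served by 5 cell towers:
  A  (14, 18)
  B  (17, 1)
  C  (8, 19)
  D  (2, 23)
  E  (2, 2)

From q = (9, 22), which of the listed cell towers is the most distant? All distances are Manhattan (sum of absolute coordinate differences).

d(q,A) = |9−14| + |22−18| = 5 + 4 = 9
d(q,B) = |9−17| + |22−1| = 8 + 21 = 29
d(q,C) = |9−8| + |22−19| = 1 + 3 = 4
d(q,D) = |9−2| + |22−23| = 7 + 1 = 8
d(q,E) = |9−2| + |22−2| = 7 + 20 = 27
The largest is to B.

B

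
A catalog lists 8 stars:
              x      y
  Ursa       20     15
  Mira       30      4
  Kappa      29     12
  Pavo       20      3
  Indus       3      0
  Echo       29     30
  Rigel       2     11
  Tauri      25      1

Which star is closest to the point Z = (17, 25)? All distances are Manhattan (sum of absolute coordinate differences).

Ursa

d(Z, Ursa) = |17−20| + |25−15| = 3 + 10 = 13
d(Z, Mira) = |17−30| + |25−4| = 13 + 21 = 34
d(Z, Kappa) = |17−29| + |25−12| = 12 + 13 = 25
d(Z, Pavo) = |17−20| + |25−3| = 3 + 22 = 25
d(Z, Indus) = |17−3| + |25−0| = 14 + 25 = 39
d(Z, Echo) = |17−29| + |25−30| = 12 + 5 = 17
d(Z, Rigel) = |17−2| + |25−11| = 15 + 14 = 29
d(Z, Tauri) = |17−25| + |25−1| = 8 + 24 = 32
Minimum is at Ursa.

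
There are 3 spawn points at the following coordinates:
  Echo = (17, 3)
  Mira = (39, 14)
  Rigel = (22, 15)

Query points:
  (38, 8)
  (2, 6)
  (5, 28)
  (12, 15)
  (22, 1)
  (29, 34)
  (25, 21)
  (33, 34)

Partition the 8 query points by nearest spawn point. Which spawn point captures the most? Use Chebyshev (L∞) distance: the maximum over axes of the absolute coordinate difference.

Rigel

(38, 8) — d to each: Echo:21, Mira:6, Rigel:16 → nearest is Mira
(2, 6) — d to each: Echo:15, Mira:37, Rigel:20 → nearest is Echo
(5, 28) — d to each: Echo:25, Mira:34, Rigel:17 → nearest is Rigel
(12, 15) — d to each: Echo:12, Mira:27, Rigel:10 → nearest is Rigel
(22, 1) — d to each: Echo:5, Mira:17, Rigel:14 → nearest is Echo
(29, 34) — d to each: Echo:31, Mira:20, Rigel:19 → nearest is Rigel
(25, 21) — d to each: Echo:18, Mira:14, Rigel:6 → nearest is Rigel
(33, 34) — d to each: Echo:31, Mira:20, Rigel:19 → nearest is Rigel
Tally — Echo:2, Mira:1, Rigel:5. Rigel captures the most (5).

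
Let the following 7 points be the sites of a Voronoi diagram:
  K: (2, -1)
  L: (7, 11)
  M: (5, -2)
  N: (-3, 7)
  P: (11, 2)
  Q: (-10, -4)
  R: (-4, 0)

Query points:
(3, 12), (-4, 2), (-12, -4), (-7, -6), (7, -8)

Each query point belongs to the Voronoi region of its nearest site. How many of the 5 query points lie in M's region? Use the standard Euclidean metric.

(3, 12) — d² to each: K:170, L:17, M:200, N:61, P:164, Q:425, R:193 → nearest is L
(-4, 2) — d² to each: K:45, L:202, M:97, N:26, P:225, Q:72, R:4 → nearest is R
(-12, -4) — d² to each: K:205, L:586, M:293, N:202, P:565, Q:4, R:80 → nearest is Q
(-7, -6) — d² to each: K:106, L:485, M:160, N:185, P:388, Q:13, R:45 → nearest is Q
(7, -8) — d² to each: K:74, L:361, M:40, N:325, P:116, Q:305, R:185 → nearest is M
1 of the 5 points has M as nearest.

1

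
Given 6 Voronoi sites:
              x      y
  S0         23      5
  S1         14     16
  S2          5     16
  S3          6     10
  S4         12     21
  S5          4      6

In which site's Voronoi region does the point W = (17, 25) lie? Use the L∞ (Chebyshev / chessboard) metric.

S4

d(W,S0) = max(6, 20) = 20
d(W,S1) = max(3, 9) = 9
d(W,S2) = max(12, 9) = 12
d(W,S3) = max(11, 15) = 15
d(W,S4) = max(5, 4) = 5
d(W,S5) = max(13, 19) = 19
The smallest is to S4, so W lies in the Voronoi region of S4.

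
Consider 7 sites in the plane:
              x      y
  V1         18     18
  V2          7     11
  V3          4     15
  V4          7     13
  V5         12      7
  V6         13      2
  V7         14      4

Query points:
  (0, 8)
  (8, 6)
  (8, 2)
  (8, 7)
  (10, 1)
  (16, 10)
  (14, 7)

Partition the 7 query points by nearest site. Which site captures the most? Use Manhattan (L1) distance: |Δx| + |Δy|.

V5

(0, 8) — d to each: V1:28, V2:10, V3:11, V4:12, V5:13, V6:19, V7:18 → nearest is V2
(8, 6) — d to each: V1:22, V2:6, V3:13, V4:8, V5:5, V6:9, V7:8 → nearest is V5
(8, 2) — d to each: V1:26, V2:10, V3:17, V4:12, V5:9, V6:5, V7:8 → nearest is V6
(8, 7) — d to each: V1:21, V2:5, V3:12, V4:7, V5:4, V6:10, V7:9 → nearest is V5
(10, 1) — d to each: V1:25, V2:13, V3:20, V4:15, V5:8, V6:4, V7:7 → nearest is V6
(16, 10) — d to each: V1:10, V2:10, V3:17, V4:12, V5:7, V6:11, V7:8 → nearest is V5
(14, 7) — d to each: V1:15, V2:11, V3:18, V4:13, V5:2, V6:6, V7:3 → nearest is V5
Tally — V2:1, V5:4, V6:2. V5 captures the most (4).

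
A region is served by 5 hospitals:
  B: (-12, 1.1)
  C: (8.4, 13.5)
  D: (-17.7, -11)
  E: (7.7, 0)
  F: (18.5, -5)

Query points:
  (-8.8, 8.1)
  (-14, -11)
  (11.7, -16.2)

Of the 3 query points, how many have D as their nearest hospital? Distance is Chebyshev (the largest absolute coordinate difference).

1

(-8.8, 8.1) — d to each: B:7, C:17.2, D:19.1, E:16.5, F:27.3 → nearest is B
(-14, -11) — d to each: B:12.1, C:24.5, D:3.7, E:21.7, F:32.5 → nearest is D
(11.7, -16.2) — d to each: B:23.7, C:29.7, D:29.4, E:16.2, F:11.2 → nearest is F
1 of the 3 points has D as nearest.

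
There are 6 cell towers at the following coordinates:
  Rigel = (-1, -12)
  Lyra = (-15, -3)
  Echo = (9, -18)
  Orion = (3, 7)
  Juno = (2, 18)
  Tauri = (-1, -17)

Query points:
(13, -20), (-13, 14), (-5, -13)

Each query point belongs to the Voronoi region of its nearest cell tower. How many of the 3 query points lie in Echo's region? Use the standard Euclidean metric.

1

(13, -20) — d² to each: Rigel:260, Lyra:1073, Echo:20, Orion:829, Juno:1565, Tauri:205 → nearest is Echo
(-13, 14) — d² to each: Rigel:820, Lyra:293, Echo:1508, Orion:305, Juno:241, Tauri:1105 → nearest is Juno
(-5, -13) — d² to each: Rigel:17, Lyra:200, Echo:221, Orion:464, Juno:1010, Tauri:32 → nearest is Rigel
1 of the 3 points has Echo as nearest.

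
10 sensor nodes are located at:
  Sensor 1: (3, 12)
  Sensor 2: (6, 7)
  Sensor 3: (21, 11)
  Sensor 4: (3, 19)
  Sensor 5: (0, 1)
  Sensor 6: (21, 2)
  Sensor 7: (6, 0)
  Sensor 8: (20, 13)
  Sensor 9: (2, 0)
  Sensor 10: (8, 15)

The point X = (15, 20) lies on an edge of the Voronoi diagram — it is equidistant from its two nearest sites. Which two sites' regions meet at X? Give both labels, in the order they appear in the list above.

Sensor 8 and Sensor 10

Squared distances from X to each site:
d²(X, Sensor 1) = (15−3)² + (20−12)² = 144 + 64 = 208
d²(X, Sensor 2) = (15−6)² + (20−7)² = 81 + 169 = 250
d²(X, Sensor 3) = (15−21)² + (20−11)² = 36 + 81 = 117
d²(X, Sensor 4) = (15−3)² + (20−19)² = 144 + 1 = 145
d²(X, Sensor 5) = (15−0)² + (20−1)² = 225 + 361 = 586
d²(X, Sensor 6) = (15−21)² + (20−2)² = 36 + 324 = 360
d²(X, Sensor 7) = (15−6)² + (20−0)² = 81 + 400 = 481
d²(X, Sensor 8) = (15−20)² + (20−13)² = 25 + 49 = 74
d²(X, Sensor 9) = (15−2)² + (20−0)² = 169 + 400 = 569
d²(X, Sensor 10) = (15−8)² + (20−15)² = 49 + 25 = 74
X is equidistant from Sensor 8 and Sensor 10 (both at squared distance 74), and every other site is strictly farther — so X lies on the Sensor 8–Sensor 10 Voronoi edge.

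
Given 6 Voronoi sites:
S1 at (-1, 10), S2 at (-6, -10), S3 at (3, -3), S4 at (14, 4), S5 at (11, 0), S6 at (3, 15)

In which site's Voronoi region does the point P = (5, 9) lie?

S1

Compare squared distances (the ordering matches that of the actual distances):
|PS1|² = (5−(-1))² + (9−10)² = 36 + 1 = 37
|PS2|² = (5−(-6))² + (9−(-10))² = 121 + 361 = 482
|PS3|² = (5−3)² + (9−(-3))² = 4 + 144 = 148
|PS4|² = (5−14)² + (9−4)² = 81 + 25 = 106
|PS5|² = (5−11)² + (9−0)² = 36 + 81 = 117
|PS6|² = (5−3)² + (9−15)² = 4 + 36 = 40
S1 is nearest.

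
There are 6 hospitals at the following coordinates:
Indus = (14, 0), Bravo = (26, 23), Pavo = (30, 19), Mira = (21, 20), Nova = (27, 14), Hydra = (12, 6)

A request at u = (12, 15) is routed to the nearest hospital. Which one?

Hydra

Squared Euclidean distances:
d²(u, Indus) = (12−14)² + (15−0)² = 4 + 225 = 229
d²(u, Bravo) = (12−26)² + (15−23)² = 196 + 64 = 260
d²(u, Pavo) = (12−30)² + (15−19)² = 324 + 16 = 340
d²(u, Mira) = (12−21)² + (15−20)² = 81 + 25 = 106
d²(u, Nova) = (12−27)² + (15−14)² = 225 + 1 = 226
d²(u, Hydra) = (12−12)² + (15−6)² = 0 + 81 = 81
Minimum is at Hydra.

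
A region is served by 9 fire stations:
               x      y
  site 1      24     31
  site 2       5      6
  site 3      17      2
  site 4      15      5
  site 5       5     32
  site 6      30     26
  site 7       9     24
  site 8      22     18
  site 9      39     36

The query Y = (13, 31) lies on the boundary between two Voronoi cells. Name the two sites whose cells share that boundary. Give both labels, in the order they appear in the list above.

site 5 and site 7

Squared distances from Y to each site:
d²(Y, site 1) = 121 + 0 = 121
d²(Y, site 2) = 64 + 625 = 689
d²(Y, site 3) = 16 + 841 = 857
d²(Y, site 4) = 4 + 676 = 680
d²(Y, site 5) = 64 + 1 = 65
d²(Y, site 6) = 289 + 25 = 314
d²(Y, site 7) = 16 + 49 = 65
d²(Y, site 8) = 81 + 169 = 250
d²(Y, site 9) = 676 + 25 = 701
Y is equidistant from site 5 and site 7 (both at squared distance 65), and every other site is strictly farther — so Y lies on the site 5–site 7 Voronoi edge.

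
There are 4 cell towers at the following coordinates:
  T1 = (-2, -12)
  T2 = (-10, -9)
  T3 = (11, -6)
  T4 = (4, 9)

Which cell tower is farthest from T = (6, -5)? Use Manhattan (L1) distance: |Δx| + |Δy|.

T2

d(T,T1) = |6−(-2)| + |-5−(-12)| = 8 + 7 = 15
d(T,T2) = |6−(-10)| + |-5−(-9)| = 16 + 4 = 20
d(T,T3) = |6−11| + |-5−(-6)| = 5 + 1 = 6
d(T,T4) = |6−4| + |-5−9| = 2 + 14 = 16
The largest is to T2.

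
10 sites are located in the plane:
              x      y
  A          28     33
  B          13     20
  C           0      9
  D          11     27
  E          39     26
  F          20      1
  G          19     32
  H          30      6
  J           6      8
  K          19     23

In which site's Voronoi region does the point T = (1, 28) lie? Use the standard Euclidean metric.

D

Compare squared distances (the ordering matches that of the actual distances):
|TA|² = 729 + 25 = 754
|TB|² = 144 + 64 = 208
|TC|² = 1 + 361 = 362
|TD|² = 100 + 1 = 101
|TE|² = 1444 + 4 = 1448
|TF|² = 361 + 729 = 1090
|TG|² = 324 + 16 = 340
|TH|² = 841 + 484 = 1325
|TJ|² = 25 + 400 = 425
|TK|² = 324 + 25 = 349
D is nearest.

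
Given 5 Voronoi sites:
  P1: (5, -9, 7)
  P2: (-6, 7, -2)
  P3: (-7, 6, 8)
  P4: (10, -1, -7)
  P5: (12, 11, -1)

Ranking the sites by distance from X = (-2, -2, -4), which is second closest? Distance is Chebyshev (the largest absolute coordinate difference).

d(X,P1) = max(7, 7, 11) = 11
d(X,P2) = max(4, 9, 2) = 9
d(X,P3) = max(5, 8, 12) = 12
d(X,P4) = max(12, 1, 3) = 12
d(X,P5) = max(14, 13, 3) = 14
Sorted ascending: P2, P1, P3, … — the second-nearest is P1.

P1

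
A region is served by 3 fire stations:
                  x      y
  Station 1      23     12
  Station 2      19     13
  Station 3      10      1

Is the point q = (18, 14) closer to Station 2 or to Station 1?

Compare squared distances:
d²(q, Station 2) = (18−19)² + (14−13)² = 1 + 1 = 2
d²(q, Station 1) = (18−23)² + (14−12)² = 25 + 4 = 29
2 < 29, so Station 2 is closer.

Station 2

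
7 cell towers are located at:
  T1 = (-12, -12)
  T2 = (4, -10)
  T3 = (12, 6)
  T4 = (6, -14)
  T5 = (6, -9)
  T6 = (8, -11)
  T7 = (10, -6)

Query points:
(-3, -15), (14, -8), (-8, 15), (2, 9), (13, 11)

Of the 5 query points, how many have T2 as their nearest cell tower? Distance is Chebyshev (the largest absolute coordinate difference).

(-3, -15) — d to each: T1:9, T2:7, T3:21, T4:9, T5:9, T6:11, T7:13 → nearest is T2
(14, -8) — d to each: T1:26, T2:10, T3:14, T4:8, T5:8, T6:6, T7:4 → nearest is T7
(-8, 15) — d to each: T1:27, T2:25, T3:20, T4:29, T5:24, T6:26, T7:21 → nearest is T3
(2, 9) — d to each: T1:21, T2:19, T3:10, T4:23, T5:18, T6:20, T7:15 → nearest is T3
(13, 11) — d to each: T1:25, T2:21, T3:5, T4:25, T5:20, T6:22, T7:17 → nearest is T3
1 of the 5 points has T2 as nearest.

1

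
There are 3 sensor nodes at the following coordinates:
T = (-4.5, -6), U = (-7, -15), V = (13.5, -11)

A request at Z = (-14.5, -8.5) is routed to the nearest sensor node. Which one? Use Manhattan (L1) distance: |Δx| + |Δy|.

T

d(Z,T) = 10 + 2.5 = 12.5
d(Z,U) = 7.5 + 6.5 = 14
d(Z,V) = 28 + 2.5 = 30.5
T is nearest.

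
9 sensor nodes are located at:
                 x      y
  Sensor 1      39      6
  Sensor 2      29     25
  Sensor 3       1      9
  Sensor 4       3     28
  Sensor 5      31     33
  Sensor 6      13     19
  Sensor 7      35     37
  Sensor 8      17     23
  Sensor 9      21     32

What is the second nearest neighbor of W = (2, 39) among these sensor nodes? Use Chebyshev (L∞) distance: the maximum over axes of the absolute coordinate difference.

Sensor 8

d(W, Sensor 1) = max(37, 33) = 37
d(W, Sensor 2) = max(27, 14) = 27
d(W, Sensor 3) = max(1, 30) = 30
d(W, Sensor 4) = max(1, 11) = 11
d(W, Sensor 5) = max(29, 6) = 29
d(W, Sensor 6) = max(11, 20) = 20
d(W, Sensor 7) = max(33, 2) = 33
d(W, Sensor 8) = max(15, 16) = 16
d(W, Sensor 9) = max(19, 7) = 19
Sorted ascending: Sensor 4, Sensor 8, Sensor 9, … — the second-nearest is Sensor 8.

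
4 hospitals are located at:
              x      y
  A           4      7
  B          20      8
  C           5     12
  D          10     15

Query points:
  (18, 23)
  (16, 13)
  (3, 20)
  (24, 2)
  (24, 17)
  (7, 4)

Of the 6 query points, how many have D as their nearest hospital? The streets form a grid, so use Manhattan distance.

(18, 23) — d to each: A:30, B:17, C:24, D:16 → nearest is D
(16, 13) — d to each: A:18, B:9, C:12, D:8 → nearest is D
(3, 20) — d to each: A:14, B:29, C:10, D:12 → nearest is C
(24, 2) — d to each: A:25, B:10, C:29, D:27 → nearest is B
(24, 17) — d to each: A:30, B:13, C:24, D:16 → nearest is B
(7, 4) — d to each: A:6, B:17, C:10, D:14 → nearest is A
2 of the 6 points have D as nearest.

2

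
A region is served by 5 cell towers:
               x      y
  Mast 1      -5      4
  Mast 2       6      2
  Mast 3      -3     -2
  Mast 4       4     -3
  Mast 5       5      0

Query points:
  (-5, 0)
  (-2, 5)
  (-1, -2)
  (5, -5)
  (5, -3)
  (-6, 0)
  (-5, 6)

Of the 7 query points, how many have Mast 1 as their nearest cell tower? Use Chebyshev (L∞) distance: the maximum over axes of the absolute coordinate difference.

2

(-5, 0) — d to each: Mast 1:4, Mast 2:11, Mast 3:2, Mast 4:9, Mast 5:10 → nearest is Mast 3
(-2, 5) — d to each: Mast 1:3, Mast 2:8, Mast 3:7, Mast 4:8, Mast 5:7 → nearest is Mast 1
(-1, -2) — d to each: Mast 1:6, Mast 2:7, Mast 3:2, Mast 4:5, Mast 5:6 → nearest is Mast 3
(5, -5) — d to each: Mast 1:10, Mast 2:7, Mast 3:8, Mast 4:2, Mast 5:5 → nearest is Mast 4
(5, -3) — d to each: Mast 1:10, Mast 2:5, Mast 3:8, Mast 4:1, Mast 5:3 → nearest is Mast 4
(-6, 0) — d to each: Mast 1:4, Mast 2:12, Mast 3:3, Mast 4:10, Mast 5:11 → nearest is Mast 3
(-5, 6) — d to each: Mast 1:2, Mast 2:11, Mast 3:8, Mast 4:9, Mast 5:10 → nearest is Mast 1
2 of the 7 points have Mast 1 as nearest.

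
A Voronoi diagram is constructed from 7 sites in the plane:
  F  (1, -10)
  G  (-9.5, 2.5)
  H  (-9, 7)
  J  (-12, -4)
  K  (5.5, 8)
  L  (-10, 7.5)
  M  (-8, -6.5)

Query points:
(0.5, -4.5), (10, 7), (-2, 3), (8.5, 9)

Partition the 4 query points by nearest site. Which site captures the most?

(0.5, -4.5) — d² to each: F:30.5, G:149, H:222.5, J:156.5, K:181.25, L:254.25, M:76.25 → nearest is F
(10, 7) — d² to each: F:370, G:400.5, H:361, J:605, K:21.25, L:400.25, M:506.25 → nearest is K
(-2, 3) — d² to each: F:178, G:56.5, H:65, J:149, K:81.25, L:84.25, M:126.25 → nearest is G
(8.5, 9) — d² to each: F:417.25, G:366.25, H:310.25, J:589.25, K:10, L:344.5, M:512.5 → nearest is K
Tally — F:1, G:1, K:2. K captures the most (2).

K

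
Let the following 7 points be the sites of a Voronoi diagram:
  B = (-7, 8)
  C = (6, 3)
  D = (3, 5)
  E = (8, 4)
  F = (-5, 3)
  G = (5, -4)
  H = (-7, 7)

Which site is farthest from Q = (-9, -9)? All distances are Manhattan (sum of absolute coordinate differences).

E

d(Q,B) = |-9−(-7)| + |-9−8| = 2 + 17 = 19
d(Q,C) = |-9−6| + |-9−3| = 15 + 12 = 27
d(Q,D) = |-9−3| + |-9−5| = 12 + 14 = 26
d(Q,E) = |-9−8| + |-9−4| = 17 + 13 = 30
d(Q,F) = |-9−(-5)| + |-9−3| = 4 + 12 = 16
d(Q,G) = |-9−5| + |-9−(-4)| = 14 + 5 = 19
d(Q,H) = |-9−(-7)| + |-9−7| = 2 + 16 = 18
The largest is to E.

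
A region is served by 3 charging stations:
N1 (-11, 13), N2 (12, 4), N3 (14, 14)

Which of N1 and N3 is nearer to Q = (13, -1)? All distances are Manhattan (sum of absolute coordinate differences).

N3

d(Q,N1) = |13−(-11)| + |-1−13| = 24 + 14 = 38
d(Q,N3) = |13−14| + |-1−14| = 1 + 15 = 16
38 > 16, so N3 is closer.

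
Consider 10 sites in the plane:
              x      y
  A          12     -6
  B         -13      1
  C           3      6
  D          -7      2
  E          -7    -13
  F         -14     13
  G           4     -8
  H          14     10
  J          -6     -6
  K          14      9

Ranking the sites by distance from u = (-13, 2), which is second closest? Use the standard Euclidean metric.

Squared Euclidean distances:
|uA|² = (-13−12)² + (2−(-6))² = 625 + 64 = 689
|uB|² = (-13−(-13))² + (2−1)² = 0 + 1 = 1
|uC|² = (-13−3)² + (2−6)² = 256 + 16 = 272
|uD|² = (-13−(-7))² + (2−2)² = 36 + 0 = 36
|uE|² = (-13−(-7))² + (2−(-13))² = 36 + 225 = 261
|uF|² = (-13−(-14))² + (2−13)² = 1 + 121 = 122
|uG|² = (-13−4)² + (2−(-8))² = 289 + 100 = 389
|uH|² = (-13−14)² + (2−10)² = 729 + 64 = 793
|uJ|² = (-13−(-6))² + (2−(-6))² = 49 + 64 = 113
|uK|² = (-13−14)² + (2−9)² = 729 + 49 = 778
Sorted ascending: B, D, J, … — the second-nearest is D.

D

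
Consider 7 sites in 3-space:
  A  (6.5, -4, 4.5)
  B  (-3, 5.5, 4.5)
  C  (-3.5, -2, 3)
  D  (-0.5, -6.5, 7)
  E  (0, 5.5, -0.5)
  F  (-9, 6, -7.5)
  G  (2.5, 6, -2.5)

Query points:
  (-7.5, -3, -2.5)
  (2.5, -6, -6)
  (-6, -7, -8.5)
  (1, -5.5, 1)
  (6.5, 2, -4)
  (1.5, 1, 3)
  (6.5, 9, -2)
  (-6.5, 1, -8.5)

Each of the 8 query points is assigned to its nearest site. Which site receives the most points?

C

(-7.5, -3, -2.5) — d² to each: A:246, B:141.5, C:47.25, D:151.5, E:132.5, F:108.25, G:181 → nearest is C
(2.5, -6, -6) — d² to each: A:130.25, B:272.75, C:133, D:178.25, E:168.75, F:278.5, G:156.25 → nearest is A
(-6, -7, -8.5) — d² to each: A:334.25, B:334.25, C:163.5, D:270.75, E:256.25, F:179, G:277.25 → nearest is C
(1, -5.5, 1) — d² to each: A:44.75, B:149.25, C:36.5, D:39.25, E:124.25, F:304.5, G:146.75 → nearest is C
(6.5, 2, -4) — d² to each: A:108.25, B:174.75, C:165, D:242.25, E:66.75, F:268.5, G:34.25 → nearest is G
(1.5, 1, 3) — d² to each: A:52.25, B:42.75, C:34, D:76.25, E:34.75, F:245.5, G:56.25 → nearest is C
(6.5, 9, -2) — d² to each: A:211.25, B:144.75, C:246, D:370.25, E:56.75, F:279.5, G:25.25 → nearest is G
(-6.5, 1, -8.5) — d² to each: A:363, B:201.5, C:150.25, D:332.5, E:126.5, F:32.25, G:142 → nearest is F
Tally — A:1, C:4, F:1, G:2. C captures the most (4).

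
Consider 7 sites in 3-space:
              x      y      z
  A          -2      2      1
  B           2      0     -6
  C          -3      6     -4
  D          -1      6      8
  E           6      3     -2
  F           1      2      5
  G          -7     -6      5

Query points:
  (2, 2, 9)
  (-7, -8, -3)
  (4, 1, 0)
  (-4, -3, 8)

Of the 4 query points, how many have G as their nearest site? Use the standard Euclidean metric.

(2, 2, 9) — d² to each: A:80, B:229, C:210, D:26, E:138, F:17, G:161 → nearest is F
(-7, -8, -3) — d² to each: A:141, B:154, C:213, D:353, E:291, F:228, G:68 → nearest is G
(4, 1, 0) — d² to each: A:38, B:41, C:90, D:114, E:12, F:35, G:195 → nearest is E
(-4, -3, 8) — d² to each: A:78, B:241, C:226, D:90, E:236, F:59, G:27 → nearest is G
2 of the 4 points have G as nearest.

2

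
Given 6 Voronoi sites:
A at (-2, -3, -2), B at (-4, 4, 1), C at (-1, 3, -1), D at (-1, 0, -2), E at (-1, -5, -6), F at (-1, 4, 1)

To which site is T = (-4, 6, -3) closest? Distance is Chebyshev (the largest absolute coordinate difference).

C

d(T,A) = max(2, 9, 1) = 9
d(T,B) = max(0, 2, 4) = 4
d(T,C) = max(3, 3, 2) = 3
d(T,D) = max(3, 6, 1) = 6
d(T,E) = max(3, 11, 3) = 11
d(T,F) = max(3, 2, 4) = 4
C is nearest.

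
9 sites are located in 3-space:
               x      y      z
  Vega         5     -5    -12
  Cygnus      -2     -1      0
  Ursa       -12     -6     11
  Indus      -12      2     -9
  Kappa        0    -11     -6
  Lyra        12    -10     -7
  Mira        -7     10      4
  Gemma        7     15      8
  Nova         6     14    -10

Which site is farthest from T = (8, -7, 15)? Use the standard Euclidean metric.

Compare squared distances (the ordering matches that of the actual distances):
d²(T, Vega) = (8−5)² + (-7−(-5))² + (15−(-12))² = 9 + 4 + 729 = 742
d²(T, Cygnus) = (8−(-2))² + (-7−(-1))² + (15−0)² = 100 + 36 + 225 = 361
d²(T, Ursa) = (8−(-12))² + (-7−(-6))² + (15−11)² = 400 + 1 + 16 = 417
d²(T, Indus) = (8−(-12))² + (-7−2)² + (15−(-9))² = 400 + 81 + 576 = 1057
d²(T, Kappa) = (8−0)² + (-7−(-11))² + (15−(-6))² = 64 + 16 + 441 = 521
d²(T, Lyra) = (8−12)² + (-7−(-10))² + (15−(-7))² = 16 + 9 + 484 = 509
d²(T, Mira) = (8−(-7))² + (-7−10)² + (15−4)² = 225 + 289 + 121 = 635
d²(T, Gemma) = (8−7)² + (-7−15)² + (15−8)² = 1 + 484 + 49 = 534
d²(T, Nova) = (8−6)² + (-7−14)² + (15−(-10))² = 4 + 441 + 625 = 1070
The largest is to Nova.

Nova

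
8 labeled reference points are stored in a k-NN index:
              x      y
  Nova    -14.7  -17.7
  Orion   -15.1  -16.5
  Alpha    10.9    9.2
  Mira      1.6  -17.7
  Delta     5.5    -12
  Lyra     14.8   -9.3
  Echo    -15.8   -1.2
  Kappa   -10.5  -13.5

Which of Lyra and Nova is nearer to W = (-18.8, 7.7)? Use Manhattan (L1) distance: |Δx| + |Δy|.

d(W, Lyra) = |-18.8−14.8| + |7.7−(-9.3)| = 33.6 + 17 = 50.6
d(W, Nova) = |-18.8−(-14.7)| + |7.7−(-17.7)| = 4.1 + 25.4 = 29.5
50.6 > 29.5, so Nova is closer.

Nova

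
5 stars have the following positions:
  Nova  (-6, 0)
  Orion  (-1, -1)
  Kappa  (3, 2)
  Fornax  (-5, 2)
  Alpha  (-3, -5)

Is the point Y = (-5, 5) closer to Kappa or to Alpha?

Compare squared distances:
d²(Y, Kappa) = (-5−3)² + (5−2)² = 64 + 9 = 73
d²(Y, Alpha) = (-5−(-3))² + (5−(-5))² = 4 + 100 = 104
73 < 104, so Kappa is closer.

Kappa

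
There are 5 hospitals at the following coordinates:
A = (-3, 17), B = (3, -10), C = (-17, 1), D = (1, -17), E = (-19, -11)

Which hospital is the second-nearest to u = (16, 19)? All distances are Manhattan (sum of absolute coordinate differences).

d(u,A) = |16−(-3)| + |19−17| = 19 + 2 = 21
d(u,B) = |16−3| + |19−(-10)| = 13 + 29 = 42
d(u,C) = |16−(-17)| + |19−1| = 33 + 18 = 51
d(u,D) = |16−1| + |19−(-17)| = 15 + 36 = 51
d(u,E) = |16−(-19)| + |19−(-11)| = 35 + 30 = 65
Sorted ascending: A, B, C, … — the second-nearest is B.

B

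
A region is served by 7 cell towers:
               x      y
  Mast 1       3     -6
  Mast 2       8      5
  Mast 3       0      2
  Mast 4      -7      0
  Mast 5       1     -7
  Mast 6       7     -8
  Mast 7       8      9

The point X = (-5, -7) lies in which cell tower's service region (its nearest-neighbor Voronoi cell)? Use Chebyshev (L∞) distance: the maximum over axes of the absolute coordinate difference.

Mast 5

d(X, Mast 1) = max(8, 1) = 8
d(X, Mast 2) = max(13, 12) = 13
d(X, Mast 3) = max(5, 9) = 9
d(X, Mast 4) = max(2, 7) = 7
d(X, Mast 5) = max(6, 0) = 6
d(X, Mast 6) = max(12, 1) = 12
d(X, Mast 7) = max(13, 16) = 16
The smallest is to Mast 5, so X lies in the Voronoi region of Mast 5.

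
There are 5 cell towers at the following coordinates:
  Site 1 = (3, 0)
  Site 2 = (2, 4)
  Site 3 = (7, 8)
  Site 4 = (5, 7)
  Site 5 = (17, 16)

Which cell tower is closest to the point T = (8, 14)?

Site 3

Since √ is increasing, it suffices to compare squared distances:
d²(T, Site 1) = (8−3)² + (14−0)² = 25 + 196 = 221
d²(T, Site 2) = (8−2)² + (14−4)² = 36 + 100 = 136
d²(T, Site 3) = (8−7)² + (14−8)² = 1 + 36 = 37
d²(T, Site 4) = (8−5)² + (14−7)² = 9 + 49 = 58
d²(T, Site 5) = (8−17)² + (14−16)² = 81 + 4 = 85
Minimum is at Site 3.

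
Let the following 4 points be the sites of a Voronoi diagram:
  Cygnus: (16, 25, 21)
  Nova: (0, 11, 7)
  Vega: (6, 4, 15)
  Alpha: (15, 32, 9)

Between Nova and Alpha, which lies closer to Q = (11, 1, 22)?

Nova

Compare squared distances:
d²(Q, Nova) = (11−0)² + (1−11)² + (22−7)² = 121 + 100 + 225 = 446
d²(Q, Alpha) = (11−15)² + (1−32)² + (22−9)² = 16 + 961 + 169 = 1146
446 < 1146, so Nova is closer.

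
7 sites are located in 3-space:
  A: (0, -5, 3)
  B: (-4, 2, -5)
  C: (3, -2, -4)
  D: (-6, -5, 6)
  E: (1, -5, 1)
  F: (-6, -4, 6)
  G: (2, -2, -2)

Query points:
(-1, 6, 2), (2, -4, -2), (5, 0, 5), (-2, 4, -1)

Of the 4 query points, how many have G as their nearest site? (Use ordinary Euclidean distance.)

1

(-1, 6, 2) — d² to each: A:123, B:74, C:116, D:162, E:126, F:141, G:89 → nearest is B
(2, -4, -2) — d² to each: A:30, B:81, C:9, D:129, E:11, F:128, G:4 → nearest is G
(5, 0, 5) — d² to each: A:54, B:185, C:89, D:147, E:57, F:138, G:62 → nearest is A
(-2, 4, -1) — d² to each: A:101, B:24, C:70, D:146, E:94, F:129, G:53 → nearest is B
1 of the 4 points has G as nearest.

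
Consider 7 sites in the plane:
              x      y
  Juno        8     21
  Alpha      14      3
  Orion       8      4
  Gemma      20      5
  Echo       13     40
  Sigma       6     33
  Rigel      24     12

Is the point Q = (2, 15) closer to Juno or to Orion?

Compare squared distances:
d²(Q, Juno) = (2−8)² + (15−21)² = 36 + 36 = 72
d²(Q, Orion) = (2−8)² + (15−4)² = 36 + 121 = 157
72 < 157, so Juno is closer.

Juno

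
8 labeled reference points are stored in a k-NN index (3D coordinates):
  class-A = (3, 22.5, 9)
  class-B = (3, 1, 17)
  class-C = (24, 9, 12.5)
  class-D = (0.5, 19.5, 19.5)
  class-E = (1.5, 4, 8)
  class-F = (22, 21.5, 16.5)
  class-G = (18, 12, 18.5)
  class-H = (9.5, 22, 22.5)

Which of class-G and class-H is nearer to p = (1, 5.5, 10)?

Compare squared distances:
d²(p, class-G) = (1−18)² + (5.5−12)² + (10−18.5)² = 289 + 42.25 + 72.25 = 403.5
d²(p, class-H) = (1−9.5)² + (5.5−22)² + (10−22.5)² = 72.25 + 272.25 + 156.25 = 500.75
403.5 < 500.75, so class-G is closer.

class-G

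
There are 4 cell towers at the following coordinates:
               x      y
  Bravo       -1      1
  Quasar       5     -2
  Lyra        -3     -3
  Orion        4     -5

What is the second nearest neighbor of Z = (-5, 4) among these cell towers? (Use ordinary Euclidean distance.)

Since √ is increasing, it suffices to compare squared distances:
d²(Z, Bravo) = (-5−(-1))² + (4−1)² = 16 + 9 = 25
d²(Z, Quasar) = (-5−5)² + (4−(-2))² = 100 + 36 = 136
d²(Z, Lyra) = (-5−(-3))² + (4−(-3))² = 4 + 49 = 53
d²(Z, Orion) = (-5−4)² + (4−(-5))² = 81 + 81 = 162
Sorted ascending: Bravo, Lyra, Quasar, … — the second-nearest is Lyra.

Lyra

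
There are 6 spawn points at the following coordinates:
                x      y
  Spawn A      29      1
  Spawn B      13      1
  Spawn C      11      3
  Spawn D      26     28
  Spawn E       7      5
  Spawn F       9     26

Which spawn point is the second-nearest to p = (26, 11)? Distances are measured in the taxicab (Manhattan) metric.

Spawn D

d(p, Spawn A) = |26−29| + |11−1| = 3 + 10 = 13
d(p, Spawn B) = |26−13| + |11−1| = 13 + 10 = 23
d(p, Spawn C) = |26−11| + |11−3| = 15 + 8 = 23
d(p, Spawn D) = |26−26| + |11−28| = 0 + 17 = 17
d(p, Spawn E) = |26−7| + |11−5| = 19 + 6 = 25
d(p, Spawn F) = |26−9| + |11−26| = 17 + 15 = 32
Sorted ascending: Spawn A, Spawn D, Spawn B, … — the second-nearest is Spawn D.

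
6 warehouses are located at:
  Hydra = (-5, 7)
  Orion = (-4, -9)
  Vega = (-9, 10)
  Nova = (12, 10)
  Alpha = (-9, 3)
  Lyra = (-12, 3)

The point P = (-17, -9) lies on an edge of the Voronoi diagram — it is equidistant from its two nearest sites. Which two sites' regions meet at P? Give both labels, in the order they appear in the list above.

Orion and Lyra

Squared distances from P to each site:
d²(P, Hydra) = 144 + 256 = 400
d²(P, Orion) = 169 + 0 = 169
d²(P, Vega) = 64 + 361 = 425
d²(P, Nova) = 841 + 361 = 1202
d²(P, Alpha) = 64 + 144 = 208
d²(P, Lyra) = 25 + 144 = 169
P is equidistant from Orion and Lyra (both at squared distance 169), and every other site is strictly farther — so P lies on the Orion–Lyra Voronoi edge.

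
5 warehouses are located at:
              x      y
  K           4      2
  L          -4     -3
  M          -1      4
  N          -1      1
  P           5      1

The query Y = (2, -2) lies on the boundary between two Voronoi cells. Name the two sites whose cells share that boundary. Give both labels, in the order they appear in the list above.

N and P

Squared distances from Y to each site:
|YK|² = (2−4)² + (-2−2)² = 4 + 16 = 20
|YL|² = (2−(-4))² + (-2−(-3))² = 36 + 1 = 37
|YM|² = (2−(-1))² + (-2−4)² = 9 + 36 = 45
|YN|² = (2−(-1))² + (-2−1)² = 9 + 9 = 18
|YP|² = (2−5)² + (-2−1)² = 9 + 9 = 18
Y is equidistant from N and P (both at squared distance 18), and every other site is strictly farther — so Y lies on the N–P Voronoi edge.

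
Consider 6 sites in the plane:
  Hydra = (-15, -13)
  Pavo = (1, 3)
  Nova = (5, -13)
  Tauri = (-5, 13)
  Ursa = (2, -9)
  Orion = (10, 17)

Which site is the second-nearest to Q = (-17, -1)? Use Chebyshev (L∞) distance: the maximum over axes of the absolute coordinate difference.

d(Q, Hydra) = max(2, 12) = 12
d(Q, Pavo) = max(18, 4) = 18
d(Q, Nova) = max(22, 12) = 22
d(Q, Tauri) = max(12, 14) = 14
d(Q, Ursa) = max(19, 8) = 19
d(Q, Orion) = max(27, 18) = 27
Sorted ascending: Hydra, Tauri, Pavo, … — the second-nearest is Tauri.

Tauri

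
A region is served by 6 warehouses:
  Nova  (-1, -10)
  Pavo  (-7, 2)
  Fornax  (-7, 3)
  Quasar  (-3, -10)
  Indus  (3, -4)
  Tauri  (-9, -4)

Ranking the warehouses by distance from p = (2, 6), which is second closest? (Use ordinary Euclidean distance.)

Pavo

Since √ is increasing, it suffices to compare squared distances:
d²(p, Nova) = (2−(-1))² + (6−(-10))² = 9 + 256 = 265
d²(p, Pavo) = (2−(-7))² + (6−2)² = 81 + 16 = 97
d²(p, Fornax) = (2−(-7))² + (6−3)² = 81 + 9 = 90
d²(p, Quasar) = (2−(-3))² + (6−(-10))² = 25 + 256 = 281
d²(p, Indus) = (2−3)² + (6−(-4))² = 1 + 100 = 101
d²(p, Tauri) = (2−(-9))² + (6−(-4))² = 121 + 100 = 221
Sorted ascending: Fornax, Pavo, Indus, … — the second-nearest is Pavo.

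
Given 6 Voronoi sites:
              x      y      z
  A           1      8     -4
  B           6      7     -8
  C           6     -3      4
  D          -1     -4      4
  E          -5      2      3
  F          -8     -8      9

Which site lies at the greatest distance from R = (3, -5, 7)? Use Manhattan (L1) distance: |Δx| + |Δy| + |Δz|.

B

d(R,A) = 2 + 13 + 11 = 26
d(R,B) = 3 + 12 + 15 = 30
d(R,C) = 3 + 2 + 3 = 8
d(R,D) = 4 + 1 + 3 = 8
d(R,E) = 8 + 7 + 4 = 19
d(R,F) = 11 + 3 + 2 = 16
The largest is to B.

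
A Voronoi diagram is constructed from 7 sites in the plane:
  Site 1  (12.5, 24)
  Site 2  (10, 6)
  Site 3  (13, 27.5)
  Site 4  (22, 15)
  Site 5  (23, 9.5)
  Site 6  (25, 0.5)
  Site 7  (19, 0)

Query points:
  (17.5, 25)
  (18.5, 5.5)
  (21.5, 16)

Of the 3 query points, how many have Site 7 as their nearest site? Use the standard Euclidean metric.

(17.5, 25) — d² to each: Site 1:26, Site 2:417.25, Site 3:26.5, Site 4:120.25, Site 5:270.5, Site 6:656.5, Site 7:627.25 → nearest is Site 1
(18.5, 5.5) — d² to each: Site 1:378.25, Site 2:72.5, Site 3:514.25, Site 4:102.5, Site 5:36.25, Site 6:67.25, Site 7:30.5 → nearest is Site 7
(21.5, 16) — d² to each: Site 1:145, Site 2:232.25, Site 3:204.5, Site 4:1.25, Site 5:44.5, Site 6:252.5, Site 7:262.25 → nearest is Site 4
1 of the 3 points has Site 7 as nearest.

1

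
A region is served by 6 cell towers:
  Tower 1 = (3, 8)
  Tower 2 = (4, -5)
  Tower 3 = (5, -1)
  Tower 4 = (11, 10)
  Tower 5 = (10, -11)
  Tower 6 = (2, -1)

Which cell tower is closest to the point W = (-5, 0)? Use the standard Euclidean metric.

Compare squared distances (the ordering matches that of the actual distances):
d²(W, Tower 1) = (-5−3)² + (0−8)² = 64 + 64 = 128
d²(W, Tower 2) = (-5−4)² + (0−(-5))² = 81 + 25 = 106
d²(W, Tower 3) = (-5−5)² + (0−(-1))² = 100 + 1 = 101
d²(W, Tower 4) = (-5−11)² + (0−10)² = 256 + 100 = 356
d²(W, Tower 5) = (-5−10)² + (0−(-11))² = 225 + 121 = 346
d²(W, Tower 6) = (-5−2)² + (0−(-1))² = 49 + 1 = 50
Tower 6 is nearest.

Tower 6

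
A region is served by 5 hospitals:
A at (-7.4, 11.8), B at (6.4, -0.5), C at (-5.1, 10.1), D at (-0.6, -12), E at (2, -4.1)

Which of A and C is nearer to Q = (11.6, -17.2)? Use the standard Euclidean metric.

Compare squared distances:
|QA|² = (11.6−(-7.4))² + (-17.2−11.8)² = 361 + 841 = 1202
|QC|² = (11.6−(-5.1))² + (-17.2−10.1)² = 278.89 + 745.29 = 1024.18
1202 > 1024.18, so C is closer.

C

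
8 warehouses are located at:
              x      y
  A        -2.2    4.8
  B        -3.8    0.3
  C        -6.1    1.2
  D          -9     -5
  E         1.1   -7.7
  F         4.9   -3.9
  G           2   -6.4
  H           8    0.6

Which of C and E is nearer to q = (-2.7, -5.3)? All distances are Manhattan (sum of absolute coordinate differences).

E

d(q,C) = |-2.7−(-6.1)| + |-5.3−1.2| = 3.4 + 6.5 = 9.9
d(q,E) = |-2.7−1.1| + |-5.3−(-7.7)| = 3.8 + 2.4 = 6.2
9.9 > 6.2, so E is closer.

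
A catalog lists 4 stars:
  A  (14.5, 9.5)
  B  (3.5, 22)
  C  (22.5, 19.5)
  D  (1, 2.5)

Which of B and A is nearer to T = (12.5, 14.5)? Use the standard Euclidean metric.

A

Compare squared distances:
|TB|² = (12.5−3.5)² + (14.5−22)² = 81 + 56.25 = 137.25
|TA|² = (12.5−14.5)² + (14.5−9.5)² = 4 + 25 = 29
137.25 > 29, so A is closer.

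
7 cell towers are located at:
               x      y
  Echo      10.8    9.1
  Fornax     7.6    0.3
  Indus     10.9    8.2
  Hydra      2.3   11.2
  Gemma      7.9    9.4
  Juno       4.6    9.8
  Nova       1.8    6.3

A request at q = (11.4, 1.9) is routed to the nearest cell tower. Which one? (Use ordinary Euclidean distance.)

Compare squared distances (the ordering matches that of the actual distances):
d²(q, Echo) = (11.4−10.8)² + (1.9−9.1)² = 0.36 + 51.84 = 52.2
d²(q, Fornax) = (11.4−7.6)² + (1.9−0.3)² = 14.44 + 2.56 = 17
d²(q, Indus) = (11.4−10.9)² + (1.9−8.2)² = 0.25 + 39.69 = 39.94
d²(q, Hydra) = (11.4−2.3)² + (1.9−11.2)² = 82.81 + 86.49 = 169.3
d²(q, Gemma) = (11.4−7.9)² + (1.9−9.4)² = 12.25 + 56.25 = 68.5
d²(q, Juno) = (11.4−4.6)² + (1.9−9.8)² = 46.24 + 62.41 = 108.65
d²(q, Nova) = (11.4−1.8)² + (1.9−6.3)² = 92.16 + 19.36 = 111.52
The smallest is to Fornax, so q lies in the Voronoi region of Fornax.

Fornax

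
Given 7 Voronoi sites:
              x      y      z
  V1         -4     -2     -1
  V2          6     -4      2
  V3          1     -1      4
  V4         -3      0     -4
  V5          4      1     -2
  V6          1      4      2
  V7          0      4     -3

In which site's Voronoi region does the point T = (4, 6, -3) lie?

V7

Compare squared distances (the ordering matches that of the actual distances):
|TV1|² = (4−(-4))² + (6−(-2))² + (-3−(-1))² = 64 + 64 + 4 = 132
|TV2|² = (4−6)² + (6−(-4))² + (-3−2)² = 4 + 100 + 25 = 129
|TV3|² = (4−1)² + (6−(-1))² + (-3−4)² = 9 + 49 + 49 = 107
|TV4|² = (4−(-3))² + (6−0)² + (-3−(-4))² = 49 + 36 + 1 = 86
|TV5|² = (4−4)² + (6−1)² + (-3−(-2))² = 0 + 25 + 1 = 26
|TV6|² = (4−1)² + (6−4)² + (-3−2)² = 9 + 4 + 25 = 38
|TV7|² = (4−0)² + (6−4)² + (-3−(-3))² = 16 + 4 + 0 = 20
V7 is nearest.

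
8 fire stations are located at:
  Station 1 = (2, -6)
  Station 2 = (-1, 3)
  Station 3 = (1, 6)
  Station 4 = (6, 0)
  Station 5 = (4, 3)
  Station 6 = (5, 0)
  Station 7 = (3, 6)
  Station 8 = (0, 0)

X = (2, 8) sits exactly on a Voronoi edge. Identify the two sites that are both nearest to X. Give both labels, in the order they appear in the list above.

Squared distances from X to each site:
d²(X, Station 1) = 0 + 196 = 196
d²(X, Station 2) = 9 + 25 = 34
d²(X, Station 3) = 1 + 4 = 5
d²(X, Station 4) = 16 + 64 = 80
d²(X, Station 5) = 4 + 25 = 29
d²(X, Station 6) = 9 + 64 = 73
d²(X, Station 7) = 1 + 4 = 5
d²(X, Station 8) = 4 + 64 = 68
X is equidistant from Station 3 and Station 7 (both at squared distance 5), and every other site is strictly farther — so X lies on the Station 3–Station 7 Voronoi edge.

Station 3 and Station 7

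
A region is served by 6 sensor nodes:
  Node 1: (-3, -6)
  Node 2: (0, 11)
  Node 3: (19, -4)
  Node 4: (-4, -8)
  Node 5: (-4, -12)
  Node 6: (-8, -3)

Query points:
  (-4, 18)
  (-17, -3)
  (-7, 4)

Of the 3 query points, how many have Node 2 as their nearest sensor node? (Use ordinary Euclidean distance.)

1

(-4, 18) — d² to each: Node 1:577, Node 2:65, Node 3:1013, Node 4:676, Node 5:900, Node 6:457 → nearest is Node 2
(-17, -3) — d² to each: Node 1:205, Node 2:485, Node 3:1297, Node 4:194, Node 5:250, Node 6:81 → nearest is Node 6
(-7, 4) — d² to each: Node 1:116, Node 2:98, Node 3:740, Node 4:153, Node 5:265, Node 6:50 → nearest is Node 6
1 of the 3 points has Node 2 as nearest.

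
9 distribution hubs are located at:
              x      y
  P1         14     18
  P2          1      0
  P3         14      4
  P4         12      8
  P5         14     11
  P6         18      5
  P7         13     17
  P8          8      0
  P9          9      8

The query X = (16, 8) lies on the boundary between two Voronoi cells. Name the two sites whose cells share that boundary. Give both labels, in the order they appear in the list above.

P5 and P6

Squared distances from X to each site:
|XP1|² = 4 + 100 = 104
|XP2|² = 225 + 64 = 289
|XP3|² = 4 + 16 = 20
|XP4|² = 16 + 0 = 16
|XP5|² = 4 + 9 = 13
|XP6|² = 4 + 9 = 13
|XP7|² = 9 + 81 = 90
|XP8|² = 64 + 64 = 128
|XP9|² = 49 + 0 = 49
X is equidistant from P5 and P6 (both at squared distance 13), and every other site is strictly farther — so X lies on the P5–P6 Voronoi edge.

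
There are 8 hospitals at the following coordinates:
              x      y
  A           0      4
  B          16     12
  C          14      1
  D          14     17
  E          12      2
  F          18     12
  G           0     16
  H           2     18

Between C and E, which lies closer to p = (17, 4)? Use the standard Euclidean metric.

Compare squared distances:
|pC|² = (17−14)² + (4−1)² = 9 + 9 = 18
|pE|² = (17−12)² + (4−2)² = 25 + 4 = 29
18 < 29, so C is closer.

C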